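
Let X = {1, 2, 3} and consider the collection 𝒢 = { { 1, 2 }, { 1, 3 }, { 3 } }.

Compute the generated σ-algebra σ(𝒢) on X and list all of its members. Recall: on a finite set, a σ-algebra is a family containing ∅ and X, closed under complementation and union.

Answer: σ(𝒢) = { ∅, { 1 }, { 2 }, { 3 }, { 1, 2 }, { 1, 3 }, { 2, 3 }, X }

Trace:
Start: 𝒢 ∪ {∅, X} = { ∅, { 3 }, { 1, 2 }, { 1, 3 }, X }.
Round 1: 1 new —
  { 2 }  = { 1, 3 }ᶜ
Round 2 adds 1:
  { 2, 3 }  = { 3 } ∪ { 2 }
Round 3: 1 new —
  { 1 }  = { 2, 3 }ᶜ
After Round 4 the family is unchanged; done.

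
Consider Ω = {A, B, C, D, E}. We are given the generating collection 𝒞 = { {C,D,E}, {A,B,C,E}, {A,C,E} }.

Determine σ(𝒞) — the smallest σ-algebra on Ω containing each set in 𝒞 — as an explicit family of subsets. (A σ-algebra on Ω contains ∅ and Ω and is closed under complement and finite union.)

Answer: σ(𝒞) = { {}, {A}, {B}, {D}, {A,B}, {A,D}, {B,D}, {C,E}, {A,B,D}, {A,C,E}, {B,C,E}, {C,D,E}, {A,B,C,E}, {A,C,D,E}, {B,C,D,E}, Ω }

Working:
Start: 𝒞 ∪ {∅, Ω} = { {}, {A,C,E}, {C,D,E}, {A,B,C,E}, Ω }.
Pass 1 (4 new):
  {D}  = complement {A,B,C,E}
  {A,B}  = complement {C,D,E}
  {B,D}  = complement {A,C,E}
  {A,C,D,E}  = {C,D,E} ∪ {A,C,E}
Pass 2. New:
  {B}  = complement {A,C,D,E}
  {A,B,D}  = {A,B} ∪ {D}
  {B,C,D,E}  = {C,D,E} ∪ {B,D}
Pass 3: +2 →
  {A}  = complement {B,C,D,E}
  {C,E}  = complement {A,B,D}
Pass 4: +2 →
  {A,D}  = {D} ∪ {A}
  {B,C,E}  = {B} ∪ {C,E}
Pass 5: no new sets; the family is a σ-algebra.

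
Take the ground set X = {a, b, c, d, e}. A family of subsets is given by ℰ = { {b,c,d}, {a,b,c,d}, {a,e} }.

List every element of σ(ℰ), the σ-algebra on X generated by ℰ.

|σ(ℰ)| = 8.  σ(ℰ) = { {}, {a}, {e}, {a,e}, {b,c,d}, {a,b,c,d}, {b,c,d,e}, X }

Check:
Take S₀ = ℰ ∪ {∅, X} = { {}, {a,e}, {b,c,d}, {a,b,c,d}, X }.
Iteration 1 adds 1:
  {e}  = X∖{a,b,c,d}
  (now 6)
Iteration 2: 1 new —
  {b,c,d,e}  = {b,c,d} ∪ {e}
  (now 7)
Iteration 3 adds 1:
  {a}  = X∖{b,c,d,e}
  (now 8)
Iteration 4 adds nothing — fixpoint reached.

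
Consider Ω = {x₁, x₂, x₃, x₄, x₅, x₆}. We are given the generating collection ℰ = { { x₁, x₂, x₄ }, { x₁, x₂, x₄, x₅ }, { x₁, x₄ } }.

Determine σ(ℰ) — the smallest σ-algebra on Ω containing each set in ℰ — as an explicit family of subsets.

Take S₀ = ℰ ∪ {∅, Ω} = { {}, { x₁, x₄ }, { x₁, x₂, x₄ }, { x₁, x₂, x₄, x₅ }, Ω }.
Pass 1: 3 new —
  { x₃, x₆ }  = Ω∖{ x₁, x₂, x₄, x₅ }
  { x₃, x₅, x₆ }  = Ω∖{ x₁, x₂, x₄ }
  { x₂, x₃, x₅, x₆ }  = Ω∖{ x₁, x₄ }
Pass 2 (3 new):
  { x₁, x₃, x₄, x₆ }  = { x₃, x₆ } ∪ { x₁, x₄ }
  { x₁, x₂, x₃, x₄, x₆ }  = { x₃, x₆ } ∪ { x₁, x₂, x₄ }
  { x₁, x₃, x₄, x₅, x₆ }  = { x₁, x₄ } ∪ { x₃, x₅, x₆ }
Pass 3 adds 3:
  { x₂ }  = Ω∖{ x₁, x₃, x₄, x₅, x₆ }
  { x₅ }  = Ω∖{ x₁, x₂, x₃, x₄, x₆ }
  { x₂, x₅ }  = Ω∖{ x₁, x₃, x₄, x₆ }
Pass 4: 2 new —
  { x₁, x₄, x₅ }  = { x₁, x₄ } ∪ { x₅ }
  { x₂, x₃, x₆ }  = { x₃, x₆ } ∪ { x₂ }
Pass 5: stable.

|σ(ℰ)| = 16.  σ(ℰ) = { {}, { x₂ }, { x₅ }, { x₁, x₄ }, { x₂, x₅ }, { x₃, x₆ }, { x₁, x₂, x₄ }, { x₁, x₄, x₅ }, { x₂, x₃, x₆ }, { x₃, x₅, x₆ }, { x₁, x₂, x₄, x₅ }, { x₁, x₃, x₄, x₆ }, { x₂, x₃, x₅, x₆ }, { x₁, x₂, x₃, x₄, x₆ }, { x₁, x₃, x₄, x₅, x₆ }, Ω }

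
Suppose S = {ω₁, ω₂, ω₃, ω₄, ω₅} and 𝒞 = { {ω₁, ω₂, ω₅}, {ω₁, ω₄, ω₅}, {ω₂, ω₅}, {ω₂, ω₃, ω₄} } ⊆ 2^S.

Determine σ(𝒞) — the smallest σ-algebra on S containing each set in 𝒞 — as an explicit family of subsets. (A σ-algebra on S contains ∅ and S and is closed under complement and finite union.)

Answer: σ(𝒞) = { {}, {ω₁}, {ω₂}, {ω₃}, {ω₄}, {ω₅}, {ω₁, ω₂}, {ω₁, ω₃}, {ω₁, ω₄}, {ω₁, ω₅}, {ω₂, ω₃}, {ω₂, ω₄}, {ω₂, ω₅}, {ω₃, ω₄}, {ω₃, ω₅}, {ω₄, ω₅}, {ω₁, ω₂, ω₃}, {ω₁, ω₂, ω₄}, {ω₁, ω₂, ω₅}, {ω₁, ω₃, ω₄}, {ω₁, ω₃, ω₅}, {ω₁, ω₄, ω₅}, {ω₂, ω₃, ω₄}, {ω₂, ω₃, ω₅}, {ω₂, ω₄, ω₅}, {ω₃, ω₄, ω₅}, {ω₁, ω₂, ω₃, ω₄}, {ω₁, ω₂, ω₃, ω₅}, {ω₁, ω₂, ω₄, ω₅}, {ω₁, ω₃, ω₄, ω₅}, {ω₂, ω₃, ω₄, ω₅}, S }

Check:
Start: 𝒞 ∪ {∅, S} = { {}, {ω₂, ω₅}, {ω₁, ω₂, ω₅}, {ω₁, ω₄, ω₅}, {ω₂, ω₃, ω₄}, S }.
Pass 1: +6 →
  {ω₁, ω₅}  = {ω₂, ω₃, ω₄}ᶜ
  {ω₂, ω₃}  = {ω₁, ω₄, ω₅}ᶜ
  {ω₃, ω₄}  = {ω₁, ω₂, ω₅}ᶜ
  {ω₁, ω₃, ω₄}  = {ω₂, ω₅}ᶜ
  {ω₁, ω₂, ω₄, ω₅}  = {ω₁, ω₄, ω₅} ∪ {ω₂, ω₅}
  {ω₂, ω₃, ω₄, ω₅}  = {ω₂, ω₅} ∪ {ω₂, ω₃, ω₄}
  [12 total]
Pass 2 adds 6:
  {ω₁}  = {ω₂, ω₃, ω₄, ω₅}ᶜ
  {ω₃}  = {ω₁, ω₂, ω₄, ω₅}ᶜ
  {ω₂, ω₃, ω₅}  = {ω₂, ω₅} ∪ {ω₂, ω₃}
  {ω₁, ω₂, ω₃, ω₄}  = {ω₂, ω₃, ω₄} ∪ {ω₁, ω₃, ω₄}
  {ω₁, ω₂, ω₃, ω₅}  = {ω₁, ω₂, ω₅} ∪ {ω₂, ω₃}
  {ω₁, ω₃, ω₄, ω₅}  = {ω₁, ω₄, ω₅} ∪ {ω₃, ω₄}
  [18 total]
Pass 3 (7 new):
  {ω₂}  = {ω₁, ω₃, ω₄, ω₅}ᶜ
  {ω₄}  = {ω₁, ω₂, ω₃, ω₅}ᶜ
  {ω₅}  = {ω₁, ω₂, ω₃, ω₄}ᶜ
  {ω₁, ω₃}  = {ω₃} ∪ {ω₁}
  {ω₁, ω₄}  = {ω₂, ω₃, ω₅}ᶜ
  {ω₁, ω₂, ω₃}  = {ω₂, ω₃} ∪ {ω₁}
  {ω₁, ω₃, ω₅}  = {ω₃} ∪ {ω₁, ω₅}
  [25 total]
Pass 4. New:
  {ω₁, ω₂}  = {ω₂} ∪ {ω₁}
  {ω₂, ω₄}  = {ω₁, ω₃, ω₅}ᶜ
  {ω₃, ω₅}  = {ω₅} ∪ {ω₃}
  {ω₄, ω₅}  = {ω₁, ω₂, ω₃}ᶜ
  {ω₁, ω₂, ω₄}  = {ω₂} ∪ {ω₁, ω₄}
  {ω₂, ω₄, ω₅}  = {ω₁, ω₃}ᶜ
  {ω₃, ω₄, ω₅}  = {ω₃, ω₄} ∪ {ω₅}
  [32 total]
Pass 5: closed — nothing new.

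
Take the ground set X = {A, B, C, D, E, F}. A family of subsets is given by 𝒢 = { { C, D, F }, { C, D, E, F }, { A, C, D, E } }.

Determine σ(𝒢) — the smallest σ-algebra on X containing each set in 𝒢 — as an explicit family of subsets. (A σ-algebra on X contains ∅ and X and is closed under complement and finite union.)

Initial family (5 sets): { {}, { C, D, F }, { A, C, D, E }, { C, D, E, F }, X }.
Round 1 adds 4:
  { A, B }  = complement { C, D, E, F }
  { B, F }  = complement { A, C, D, E }
  { A, B, E }  = complement { C, D, F }
  { A, C, D, E, F }  = { A, C, D, E } ∪ { C, D, E, F }
  — 9 sets.
Round 2 (7 new):
  { B }  = complement { A, C, D, E, F }
  { A, B, F }  = { A, B } ∪ { B, F }
  { A, B, E, F }  = { B, F } ∪ { A, B, E }
  { B, C, D, F }  = { B, F } ∪ { C, D, F }
  { A, B, C, D, E }  = { A, B } ∪ { A, C, D, E }
  { A, B, C, D, F }  = { A, B } ∪ { C, D, F }
  { B, C, D, E, F }  = { C, D, E, F } ∪ { B, F }
  — 16 sets.
Round 3: +6 →
  { A }  = complement { B, C, D, E, F }
  { E }  = complement { A, B, C, D, F }
  { F }  = complement { A, B, C, D, E }
  { A, E }  = complement { B, C, D, F }
  { C, D }  = complement { A, B, E, F }
  { C, D, E }  = complement { A, B, F }
  — 22 sets.
Round 4: 10 new —
  { A, F }  = { F } ∪ { A }
  { B, E }  = { B } ∪ { E }
  { E, F }  = { F } ∪ { E }
  { A, C, D }  = { C, D } ∪ { A }
  { A, E, F }  = { F } ∪ { A, E }
  { B, C, D }  = { C, D } ∪ { B }
  { B, E, F }  = { B, F } ∪ { E }
  { A, B, C, D }  = { C, D } ∪ { A, B }
  { A, C, D, F }  = { C, D, F } ∪ { A }
  { B, C, D, E }  = { C, D, E } ∪ { B }
  — 32 sets.
Round 5: already closed under ᶜ and ∪.

|σ(𝒢)| = 32.  σ(𝒢) = { {}, { A }, { B }, { E }, { F }, { A, B }, { A, E }, { A, F }, { B, E }, { B, F }, { C, D }, { E, F }, { A, B, E }, { A, B, F }, { A, C, D }, { A, E, F }, { B, C, D }, { B, E, F }, { C, D, E }, { C, D, F }, { A, B, C, D }, { A, B, E, F }, { A, C, D, E }, { A, C, D, F }, { B, C, D, E }, { B, C, D, F }, { C, D, E, F }, { A, B, C, D, E }, { A, B, C, D, F }, { A, C, D, E, F }, { B, C, D, E, F }, X }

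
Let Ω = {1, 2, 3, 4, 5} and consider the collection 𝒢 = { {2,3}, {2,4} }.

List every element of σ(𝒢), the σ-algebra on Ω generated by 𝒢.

Initial family (4 sets): { {}, {2,3}, {2,4}, Ω }.
Step 1 adds 3:
  {1,3,5}  = {2,4}ᶜ
  {1,4,5}  = {2,3}ᶜ
  {2,3,4}  = {2,3} ∪ {2,4}
  |family| = 7
Step 2: +4 →
  {1,5}  = {2,3,4}ᶜ
  {1,2,3,5}  = {2,3} ∪ {1,3,5}
  {1,2,4,5}  = {1,4,5} ∪ {2,4}
  {1,3,4,5}  = {1,4,5} ∪ {1,3,5}
  |family| = 11
Step 3 adds 3:
  {2}  = {1,3,4,5}ᶜ
  {3}  = {1,2,4,5}ᶜ
  {4}  = {1,2,3,5}ᶜ
  |family| = 14
Step 4. New:
  {3,4}  = {3} ∪ {4}
  {1,2,5}  = {1,5} ∪ {2}
  |family| = 16
Step 5: already closed under ᶜ and ∪.

Hence σ(𝒢) has 16 members: { {}, {2}, {3}, {4}, {1,5}, {2,3}, {2,4}, {3,4}, {1,2,5}, {1,3,5}, {1,4,5}, {2,3,4}, {1,2,3,5}, {1,2,4,5}, {1,3,4,5}, Ω }.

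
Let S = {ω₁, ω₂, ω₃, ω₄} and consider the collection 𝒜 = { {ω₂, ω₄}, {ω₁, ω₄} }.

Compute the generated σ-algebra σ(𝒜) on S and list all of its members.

σ(𝒜) = { {}, {ω₁}, {ω₂}, {ω₃}, {ω₄}, {ω₁, ω₂}, {ω₁, ω₃}, {ω₁, ω₄}, {ω₂, ω₃}, {ω₂, ω₄}, {ω₃, ω₄}, {ω₁, ω₂, ω₃}, {ω₁, ω₂, ω₄}, {ω₁, ω₃, ω₄}, {ω₂, ω₃, ω₄}, S }

Working:
Take S₀ = 𝒜 ∪ {∅, S} = { {}, {ω₁, ω₄}, {ω₂, ω₄}, S }.
Step 1 adds 3:
  {ω₁, ω₃}  = ᶜ of {ω₂, ω₄}
  {ω₂, ω₃}  = ᶜ of {ω₁, ω₄}
  {ω₁, ω₂, ω₄}  = {ω₂, ω₄} ∪ {ω₁, ω₄}
  [7 total]
Step 2 adds 4:
  {ω₃}  = ᶜ of {ω₁, ω₂, ω₄}
  {ω₁, ω₂, ω₃}  = {ω₂, ω₃} ∪ {ω₁, ω₃}
  {ω₁, ω₃, ω₄}  = {ω₁, ω₄} ∪ {ω₁, ω₃}
  {ω₂, ω₃, ω₄}  = {ω₂, ω₃} ∪ {ω₂, ω₄}
  [11 total]
Step 3 adds 3:
  {ω₁}  = ᶜ of {ω₂, ω₃, ω₄}
  {ω₂}  = ᶜ of {ω₁, ω₃, ω₄}
  {ω₄}  = ᶜ of {ω₁, ω₂, ω₃}
  [14 total]
Step 4: +2 →
  {ω₁, ω₂}  = {ω₂} ∪ {ω₁}
  {ω₃, ω₄}  = {ω₃} ∪ {ω₄}
  [16 total]
Step 5: closed — nothing new.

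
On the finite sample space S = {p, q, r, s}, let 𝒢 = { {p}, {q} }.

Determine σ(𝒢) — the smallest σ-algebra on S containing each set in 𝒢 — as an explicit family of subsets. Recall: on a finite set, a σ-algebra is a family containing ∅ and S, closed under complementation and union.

Take S₀ = 𝒢 ∪ {∅, S} = { ∅, {p}, {q}, S }.
Pass 1: +3 →
  {p, q}  = {q} ∪ {p}
  {p, r, s}  = ᶜ of {q}
  {q, r, s}  = ᶜ of {p}
Pass 2 (1 new):
  {r, s}  = ᶜ of {p, q}
Pass 3: no new sets; the family is a σ-algebra.

Hence σ(𝒢) has 8 members: { ∅, {p}, {q}, {p, q}, {r, s}, {p, r, s}, {q, r, s}, S }.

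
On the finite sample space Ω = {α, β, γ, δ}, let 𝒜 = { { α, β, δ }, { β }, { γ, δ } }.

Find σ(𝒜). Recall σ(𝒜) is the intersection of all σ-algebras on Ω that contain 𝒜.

σ(𝒜) (16 sets): { ∅, { α }, { β }, { γ }, { δ }, { α, β }, { α, γ }, { α, δ }, { β, γ }, { β, δ }, { γ, δ }, { α, β, γ }, { α, β, δ }, { α, γ, δ }, { β, γ, δ }, Ω }

Trace:
Take S₀ = 𝒜 ∪ {∅, Ω} = { ∅, { β }, { γ, δ }, { α, β, δ }, Ω }.
Round 1. New:
  { γ }  = Ω∖{ α, β, δ }
  { α, β }  = Ω∖{ γ, δ }
  { α, γ, δ }  = Ω∖{ β }
  { β, γ, δ }  = { γ, δ } ∪ { β }
Round 2 (3 new):
  { α }  = Ω∖{ β, γ, δ }
  { β, γ }  = { β } ∪ { γ }
  { α, β, γ }  = { α, β } ∪ { γ }
Round 3. New:
  { δ }  = Ω∖{ α, β, γ }
  { α, γ }  = { γ } ∪ { α }
  { α, δ }  = Ω∖{ β, γ }
Round 4: +1 →
  { β, δ }  = Ω∖{ α, γ }
Round 5: already closed under ᶜ and ∪.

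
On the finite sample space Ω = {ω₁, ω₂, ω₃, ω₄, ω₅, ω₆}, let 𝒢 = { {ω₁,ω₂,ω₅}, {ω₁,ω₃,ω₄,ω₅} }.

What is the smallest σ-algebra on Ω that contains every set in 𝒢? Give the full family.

Begin from { {}, {ω₁,ω₂,ω₅}, {ω₁,ω₃,ω₄,ω₅}, Ω } (that is, 𝒢 plus ∅ and Ω).
Pass 1: 3 new —
  {ω₂,ω₆}  = {ω₁,ω₃,ω₄,ω₅}ᶜ
  {ω₃,ω₄,ω₆}  = {ω₁,ω₂,ω₅}ᶜ
  {ω₁,ω₂,ω₃,ω₄,ω₅}  = {ω₁,ω₃,ω₄,ω₅} ∪ {ω₁,ω₂,ω₅}
  [7 total]
Pass 2 adds 4:
  {ω₆}  = {ω₁,ω₂,ω₃,ω₄,ω₅}ᶜ
  {ω₁,ω₂,ω₅,ω₆}  = {ω₁,ω₂,ω₅} ∪ {ω₂,ω₆}
  {ω₂,ω₃,ω₄,ω₆}  = {ω₃,ω₄,ω₆} ∪ {ω₂,ω₆}
  {ω₁,ω₃,ω₄,ω₅,ω₆}  = {ω₁,ω₃,ω₄,ω₅} ∪ {ω₃,ω₄,ω₆}
  [11 total]
Pass 3: 3 new —
  {ω₂}  = {ω₁,ω₃,ω₄,ω₅,ω₆}ᶜ
  {ω₁,ω₅}  = {ω₂,ω₃,ω₄,ω₆}ᶜ
  {ω₃,ω₄}  = {ω₁,ω₂,ω₅,ω₆}ᶜ
  [14 total]
Pass 4: 2 new —
  {ω₁,ω₅,ω₆}  = {ω₁,ω₅} ∪ {ω₆}
  {ω₂,ω₃,ω₄}  = {ω₃,ω₄} ∪ {ω₂}
  [16 total]
After Pass 5 the family is unchanged; done.

Therefore σ(𝒢) = { {}, {ω₂}, {ω₆}, {ω₁,ω₅}, {ω₂,ω₆}, {ω₃,ω₄}, {ω₁,ω₂,ω₅}, {ω₁,ω₅,ω₆}, {ω₂,ω₃,ω₄}, {ω₃,ω₄,ω₆}, {ω₁,ω₂,ω₅,ω₆}, {ω₁,ω₃,ω₄,ω₅}, {ω₂,ω₃,ω₄,ω₆}, {ω₁,ω₂,ω₃,ω₄,ω₅}, {ω₁,ω₃,ω₄,ω₅,ω₆}, Ω } (|σ(𝒢)| = 16).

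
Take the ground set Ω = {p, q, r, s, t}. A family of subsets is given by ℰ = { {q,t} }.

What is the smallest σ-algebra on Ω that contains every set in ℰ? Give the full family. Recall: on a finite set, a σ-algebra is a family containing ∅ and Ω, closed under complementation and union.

Seed the family with ℰ together with ∅ and Ω: { {}, {q,t}, Ω }.
Round 1: +1 →
  {p,r,s}  = complement {q,t}
Round 2: stable.

Therefore σ(ℰ) = { {}, {q,t}, {p,r,s}, Ω } (|σ(ℰ)| = 4).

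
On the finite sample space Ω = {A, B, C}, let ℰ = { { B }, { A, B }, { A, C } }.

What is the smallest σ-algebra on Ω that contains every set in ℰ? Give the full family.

σ(ℰ) (8 sets): { ∅, { A }, { B }, { C }, { A, B }, { A, C }, { B, C }, Ω }

Working:
Take S₀ = ℰ ∪ {∅, Ω} = { ∅, { B }, { A, B }, { A, C }, Ω }.
Step 1. New:
  { C }  = Ω∖{ A, B }
Step 2 (1 new):
  { B, C }  = { C } ∪ { B }
Step 3 adds 1:
  { A }  = Ω∖{ B, C }
Step 4: closed — nothing new.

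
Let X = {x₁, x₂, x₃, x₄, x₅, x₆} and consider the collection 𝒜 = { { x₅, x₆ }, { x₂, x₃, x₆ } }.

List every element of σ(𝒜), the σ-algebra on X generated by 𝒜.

Answer: σ(𝒜) = { ∅, { x₅ }, { x₆ }, { x₁, x₄ }, { x₂, x₃ }, { x₅, x₆ }, { x₁, x₄, x₅ }, { x₁, x₄, x₆ }, { x₂, x₃, x₅ }, { x₂, x₃, x₆ }, { x₁, x₂, x₃, x₄ }, { x₁, x₄, x₅, x₆ }, { x₂, x₃, x₅, x₆ }, { x₁, x₂, x₃, x₄, x₅ }, { x₁, x₂, x₃, x₄, x₆ }, X }

Working:
Start: 𝒜 ∪ {∅, X} = { ∅, { x₅, x₆ }, { x₂, x₃, x₆ }, X }.
Round 1: +3 →
  { x₁, x₄, x₅ }  = { x₂, x₃, x₆ }ᶜ
  { x₁, x₂, x₃, x₄ }  = { x₅, x₆ }ᶜ
  { x₂, x₃, x₅, x₆ }  = { x₅, x₆ } ∪ { x₂, x₃, x₆ }
  |family| = 7
Round 2 (4 new):
  { x₁, x₄ }  = { x₂, x₃, x₅, x₆ }ᶜ
  { x₁, x₄, x₅, x₆ }  = { x₁, x₄, x₅ } ∪ { x₅, x₆ }
  { x₁, x₂, x₃, x₄, x₅ }  = { x₁, x₄, x₅ } ∪ { x₁, x₂, x₃, x₄ }
  { x₁, x₂, x₃, x₄, x₆ }  = { x₂, x₃, x₆ } ∪ { x₁, x₂, x₃, x₄ }
  |family| = 11
Round 3 adds 3:
  { x₅ }  = { x₁, x₂, x₃, x₄, x₆ }ᶜ
  { x₆ }  = { x₁, x₂, x₃, x₄, x₅ }ᶜ
  { x₂, x₃ }  = { x₁, x₄, x₅, x₆ }ᶜ
  |family| = 14
Round 4 (2 new):
  { x₁, x₄, x₆ }  = { x₁, x₄ } ∪ { x₆ }
  { x₂, x₃, x₅ }  = { x₂, x₃ } ∪ { x₅ }
  |family| = 16
Round 5: no new sets; the family is a σ-algebra.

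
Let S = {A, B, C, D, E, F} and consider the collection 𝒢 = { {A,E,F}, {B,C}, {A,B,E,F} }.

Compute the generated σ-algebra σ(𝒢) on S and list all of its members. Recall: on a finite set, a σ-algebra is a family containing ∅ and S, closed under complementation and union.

σ(𝒢) (16 sets): { ∅, {B}, {C}, {D}, {B,C}, {B,D}, {C,D}, {A,E,F}, {B,C,D}, {A,B,E,F}, {A,C,E,F}, {A,D,E,F}, {A,B,C,E,F}, {A,B,D,E,F}, {A,C,D,E,F}, S }

Working:
Initial family (5 sets): { ∅, {B,C}, {A,E,F}, {A,B,E,F}, S }.
Round 1: +4 →
  {C,D}  = complement {A,B,E,F}
  {B,C,D}  = complement {A,E,F}
  {A,D,E,F}  = complement {B,C}
  {A,B,C,E,F}  = {B,C} ∪ {A,E,F}
  — 9 sets.
Round 2 (3 new):
  {D}  = complement {A,B,C,E,F}
  {A,B,D,E,F}  = {A,D,E,F} ∪ {A,B,E,F}
  {A,C,D,E,F}  = {C,D} ∪ {A,D,E,F}
  — 12 sets.
Round 3 adds 2:
  {B}  = complement {A,C,D,E,F}
  {C}  = complement {A,B,D,E,F}
  — 14 sets.
Round 4 adds 2:
  {B,D}  = {D} ∪ {B}
  {A,C,E,F}  = {C} ∪ {A,E,F}
  — 16 sets.
Round 5: stable.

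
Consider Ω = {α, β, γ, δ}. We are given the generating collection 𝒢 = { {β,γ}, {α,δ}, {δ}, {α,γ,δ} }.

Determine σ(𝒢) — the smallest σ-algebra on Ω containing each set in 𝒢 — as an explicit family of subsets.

Answer: σ(𝒢) = { {}, {α}, {β}, {γ}, {δ}, {α,β}, {α,γ}, {α,δ}, {β,γ}, {β,δ}, {γ,δ}, {α,β,γ}, {α,β,δ}, {α,γ,δ}, {β,γ,δ}, Ω }

Check:
Start: 𝒢 ∪ {∅, Ω} = { {}, {δ}, {α,δ}, {β,γ}, {α,γ,δ}, Ω }.
Pass 1: 3 new —
  {β}  = complement {α,γ,δ}
  {α,β,γ}  = complement {δ}
  {β,γ,δ}  = {β,γ} ∪ {δ}
Pass 2. New:
  {α}  = complement {β,γ,δ}
  {β,δ}  = {β} ∪ {δ}
  {α,β,δ}  = {β} ∪ {α,δ}
Pass 3: +3 →
  {γ}  = complement {α,β,δ}
  {α,β}  = {β} ∪ {α}
  {α,γ}  = complement {β,δ}
Pass 4 adds 1:
  {γ,δ}  = complement {α,β}
Pass 5: closed — nothing new.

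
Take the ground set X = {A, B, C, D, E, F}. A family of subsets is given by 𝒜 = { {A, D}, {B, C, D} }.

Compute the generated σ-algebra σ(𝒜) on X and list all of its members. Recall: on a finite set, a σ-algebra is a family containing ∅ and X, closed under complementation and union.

σ(𝒜) = { {}, {A}, {D}, {A, D}, {B, C}, {E, F}, {A, B, C}, {A, E, F}, {B, C, D}, {D, E, F}, {A, B, C, D}, {A, D, E, F}, {B, C, E, F}, {A, B, C, E, F}, {B, C, D, E, F}, X }

Working:
Start: 𝒜 ∪ {∅, X} = { {}, {A, D}, {B, C, D}, X }.
Round 1: 3 new —
  {A, E, F}  = X∖{B, C, D}
  {A, B, C, D}  = {B, C, D} ∪ {A, D}
  {B, C, E, F}  = X∖{A, D}
  [7 total]
Round 2 (4 new):
  {E, F}  = X∖{A, B, C, D}
  {A, D, E, F}  = {A, D} ∪ {A, E, F}
  {A, B, C, E, F}  = {A, E, F} ∪ {B, C, E, F}
  {B, C, D, E, F}  = {B, C, D} ∪ {B, C, E, F}
  [11 total]
Round 3: +3 →
  {A}  = X∖{B, C, D, E, F}
  {D}  = X∖{A, B, C, E, F}
  {B, C}  = X∖{A, D, E, F}
  [14 total]
Round 4 adds 2:
  {A, B, C}  = {B, C} ∪ {A}
  {D, E, F}  = {E, F} ∪ {D}
  [16 total]
Round 5: stable.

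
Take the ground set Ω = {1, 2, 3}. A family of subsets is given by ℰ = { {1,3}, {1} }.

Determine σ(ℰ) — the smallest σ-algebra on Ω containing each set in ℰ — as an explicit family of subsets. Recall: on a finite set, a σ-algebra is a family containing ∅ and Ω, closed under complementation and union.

Start: ℰ ∪ {∅, Ω} = { {}, {1}, {1,3}, Ω }.
Pass 1. New:
  {2}  = Ω∖{1,3}
  {2,3}  = Ω∖{1}
  (now 6)
Pass 2 adds 1:
  {1,2}  = {2} ∪ {1}
  (now 7)
Pass 3 adds 1:
  {3}  = Ω∖{1,2}
  (now 8)
Pass 4: stable.

Therefore σ(ℰ) = { {}, {1}, {2}, {3}, {1,2}, {1,3}, {2,3}, Ω } (|σ(ℰ)| = 8).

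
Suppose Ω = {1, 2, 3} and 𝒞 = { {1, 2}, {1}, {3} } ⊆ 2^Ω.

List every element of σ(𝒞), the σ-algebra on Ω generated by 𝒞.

Seed the family with 𝒞 together with ∅ and Ω: { {}, {1}, {3}, {1, 2}, Ω }.
Pass 1 (2 new):
  {1, 3}  = {3} ∪ {1}
  {2, 3}  = ᶜ of {1}
  — 7 sets.
Pass 2 adds 1:
  {2}  = ᶜ of {1, 3}
  — 8 sets.
Pass 3 adds nothing — fixpoint reached.

|σ(𝒞)| = 8.  σ(𝒞) = { {}, {1}, {2}, {3}, {1, 2}, {1, 3}, {2, 3}, Ω }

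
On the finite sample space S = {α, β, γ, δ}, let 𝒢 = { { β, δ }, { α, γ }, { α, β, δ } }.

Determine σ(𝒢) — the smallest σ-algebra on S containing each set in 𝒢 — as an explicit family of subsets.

|σ(𝒢)| = 8.  σ(𝒢) = { {  }, { α }, { γ }, { α, γ }, { β, δ }, { α, β, δ }, { β, γ, δ }, S }

Derivation:
Start: 𝒢 ∪ {∅, S} = { {  }, { α, γ }, { β, δ }, { α, β, δ }, S }.
Pass 1. New:
  { γ }  = ᶜ of { α, β, δ }
  — 6 sets.
Pass 2: 1 new —
  { β, γ, δ }  = { γ } ∪ { β, δ }
  — 7 sets.
Pass 3 adds 1:
  { α }  = ᶜ of { β, γ, δ }
  — 8 sets.
After Pass 4 the family is unchanged; done.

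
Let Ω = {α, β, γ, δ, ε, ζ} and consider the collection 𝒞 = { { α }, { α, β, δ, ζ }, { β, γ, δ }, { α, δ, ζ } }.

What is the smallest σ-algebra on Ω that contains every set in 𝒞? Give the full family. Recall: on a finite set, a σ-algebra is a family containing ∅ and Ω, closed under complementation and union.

Answer: σ(𝒞) = { {  }, { α }, { β }, { γ }, { δ }, { ε }, { ζ }, { α, β }, { α, γ }, { α, δ }, { α, ε }, { α, ζ }, { β, γ }, { β, δ }, { β, ε }, { β, ζ }, { γ, δ }, { γ, ε }, { γ, ζ }, { δ, ε }, { δ, ζ }, { ε, ζ }, { α, β, γ }, { α, β, δ }, { α, β, ε }, { α, β, ζ }, { α, γ, δ }, { α, γ, ε }, { α, γ, ζ }, { α, δ, ε }, { α, δ, ζ }, { α, ε, ζ }, { β, γ, δ }, { β, γ, ε }, { β, γ, ζ }, { β, δ, ε }, { β, δ, ζ }, { β, ε, ζ }, { γ, δ, ε }, { γ, δ, ζ }, { γ, ε, ζ }, { δ, ε, ζ }, { α, β, γ, δ }, { α, β, γ, ε }, { α, β, γ, ζ }, { α, β, δ, ε }, { α, β, δ, ζ }, { α, β, ε, ζ }, { α, γ, δ, ε }, { α, γ, δ, ζ }, { α, γ, ε, ζ }, { α, δ, ε, ζ }, { β, γ, δ, ε }, { β, γ, δ, ζ }, { β, γ, ε, ζ }, { β, δ, ε, ζ }, { γ, δ, ε, ζ }, { α, β, γ, δ, ε }, { α, β, γ, δ, ζ }, { α, β, γ, ε, ζ }, { α, β, δ, ε, ζ }, { α, γ, δ, ε, ζ }, { β, γ, δ, ε, ζ }, Ω }

Check:
Start: 𝒞 ∪ {∅, Ω} = { {  }, { α }, { α, δ, ζ }, { β, γ, δ }, { α, β, δ, ζ }, Ω }.
Round 1 (6 new):
  { γ, ε }  = Ω∖{ α, β, δ, ζ }
  { α, ε, ζ }  = Ω∖{ β, γ, δ }
  { β, γ, ε }  = Ω∖{ α, δ, ζ }
  { α, β, γ, δ }  = { β, γ, δ } ∪ { α }
  { α, β, γ, δ, ζ }  = { α, β, δ, ζ } ∪ { β, γ, δ }
  { β, γ, δ, ε, ζ }  = Ω∖{ α }
  — 12 sets.
Round 2 (11 new):
  { ε }  = Ω∖{ α, β, γ, δ, ζ }
  { ε, ζ }  = Ω∖{ α, β, γ, δ }
  { α, γ, ε }  = { γ, ε } ∪ { α }
  { α, β, γ, ε }  = { β, γ, ε } ∪ { α }
  { α, γ, ε, ζ }  = { α, ε, ζ } ∪ { γ, ε }
  { α, δ, ε, ζ }  = { α, δ, ζ } ∪ { α, ε, ζ }
  { β, γ, δ, ε }  = { β, γ, δ } ∪ { β, γ, ε }
  { α, β, γ, δ, ε }  = { β, γ, ε } ∪ { α, β, γ, δ }
  { α, β, γ, ε, ζ }  = { β, γ, ε } ∪ { α, ε, ζ }
  { α, β, δ, ε, ζ }  = { α, β, δ, ζ } ∪ { α, ε, ζ }
  { α, γ, δ, ε, ζ }  = { α, δ, ζ } ∪ { γ, ε }
  — 23 sets.
Round 3 (12 new):
  { β }  = Ω∖{ α, γ, δ, ε, ζ }
  { γ }  = Ω∖{ α, β, δ, ε, ζ }
  { δ }  = Ω∖{ α, β, γ, ε, ζ }
  { ζ }  = Ω∖{ α, β, γ, δ, ε }
  { α, ε }  = { ε } ∪ { α }
  { α, ζ }  = Ω∖{ β, γ, δ, ε }
  { β, γ }  = Ω∖{ α, δ, ε, ζ }
  { β, δ }  = Ω∖{ α, γ, ε, ζ }
  { δ, ζ }  = Ω∖{ α, β, γ, ε }
  { β, δ, ζ }  = Ω∖{ α, γ, ε }
  { γ, ε, ζ }  = { ε, ζ } ∪ { γ, ε }
  { β, γ, ε, ζ }  = { ε, ζ } ∪ { β, γ, ε }
  — 35 sets.
Round 4 adds 28:
  { α, β }  = { α } ∪ { β }
  { α, γ }  = { α } ∪ { γ }
  { α, δ }  = Ω∖{ β, γ, ε, ζ }
  { β, ε }  = { β } ∪ { ε }
  { β, ζ }  = { β } ∪ { ζ }
  { γ, δ }  = { γ } ∪ { δ }
  { γ, ζ }  = { ζ } ∪ { γ }
  { δ, ε }  = { ε } ∪ { δ }
  { α, β, γ }  = { α } ∪ { β, γ }
  { α, β, δ }  = Ω∖{ γ, ε, ζ }
  { α, β, ε }  = { β } ∪ { α, ε }
  { α, β, ζ }  = { α, ζ } ∪ { β }
  { α, γ, ζ }  = { α, ζ } ∪ { γ }
  { α, δ, ε }  = { α, ε } ∪ { δ }
  { β, γ, ζ }  = { ζ } ∪ { β, γ }
  { β, δ, ε }  = { ε } ∪ { β, δ }
  { β, ε, ζ }  = { ε, ζ } ∪ { β }
  { γ, δ, ε }  = { γ, ε } ∪ { δ }
  { γ, δ, ζ }  = { γ } ∪ { δ, ζ }
  { δ, ε, ζ }  = { ε, ζ } ∪ { δ }
  { α, β, γ, ζ }  = { α, ζ } ∪ { β, γ }
  { α, β, δ, ε }  = { α, ε } ∪ { β, δ }
  { α, β, ε, ζ }  = { β } ∪ { α, ε, ζ }
  { α, γ, δ, ε }  = { α, γ, ε } ∪ { δ }
  { α, γ, δ, ζ }  = { α, δ, ζ } ∪ { γ }
  { β, γ, δ, ζ }  = Ω∖{ α, ε }
  { β, δ, ε, ζ }  = { β, δ, ζ } ∪ { ε, ζ }
  { γ, δ, ε, ζ }  = { γ, ε, ζ } ∪ { δ }
  — 63 sets.
Round 5. New:
  { α, γ, δ }  = Ω∖{ β, ε, ζ }
  — 64 sets.
Round 6: stable.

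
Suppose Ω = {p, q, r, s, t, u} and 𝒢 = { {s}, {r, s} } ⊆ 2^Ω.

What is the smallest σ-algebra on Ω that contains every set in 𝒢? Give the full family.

Take S₀ = 𝒢 ∪ {∅, Ω} = { {}, {s}, {r, s}, Ω }.
Step 1. New:
  {p, q, t, u}  = {r, s}ᶜ
  {p, q, r, t, u}  = {s}ᶜ
Step 2: +1 →
  {p, q, s, t, u}  = {s} ∪ {p, q, t, u}
Step 3 adds 1:
  {r}  = {p, q, s, t, u}ᶜ
Step 4 adds nothing — fixpoint reached.

σ(𝒢) = { {}, {r}, {s}, {r, s}, {p, q, t, u}, {p, q, r, t, u}, {p, q, s, t, u}, Ω }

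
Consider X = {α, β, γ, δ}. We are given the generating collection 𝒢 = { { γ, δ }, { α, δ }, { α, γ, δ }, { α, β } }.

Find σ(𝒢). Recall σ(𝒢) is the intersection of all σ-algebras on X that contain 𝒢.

σ(𝒢) = { ∅, { α }, { β }, { γ }, { δ }, { α, β }, { α, γ }, { α, δ }, { β, γ }, { β, δ }, { γ, δ }, { α, β, γ }, { α, β, δ }, { α, γ, δ }, { β, γ, δ }, X }

Trace:
Take S₀ = 𝒢 ∪ {∅, X} = { ∅, { α, β }, { α, δ }, { γ, δ }, { α, γ, δ }, X }.
Pass 1: +3 →
  { β }  = complement { α, γ, δ }
  { β, γ }  = complement { α, δ }
  { α, β, δ }  = { α, δ } ∪ { α, β }
  [9 total]
Pass 2 (3 new):
  { γ }  = complement { α, β, δ }
  { α, β, γ }  = { α, β } ∪ { β, γ }
  { β, γ, δ }  = { γ, δ } ∪ { β }
  [12 total]
Pass 3: 2 new —
  { α }  = complement { β, γ, δ }
  { δ }  = complement { α, β, γ }
  [14 total]
Pass 4 (2 new):
  { α, γ }  = { γ } ∪ { α }
  { β, δ }  = { δ } ∪ { β }
  [16 total]
Pass 5: closed — nothing new.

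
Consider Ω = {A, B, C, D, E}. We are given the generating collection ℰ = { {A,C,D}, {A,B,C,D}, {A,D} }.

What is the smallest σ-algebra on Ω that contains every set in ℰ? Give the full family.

σ(ℰ) = { {}, {B}, {C}, {E}, {A,D}, {B,C}, {B,E}, {C,E}, {A,B,D}, {A,C,D}, {A,D,E}, {B,C,E}, {A,B,C,D}, {A,B,D,E}, {A,C,D,E}, Ω }

Working:
Seed the family with ℰ together with ∅ and Ω: { {}, {A,D}, {A,C,D}, {A,B,C,D}, Ω }.
Step 1: 3 new —
  {E}  = {A,B,C,D}ᶜ
  {B,E}  = {A,C,D}ᶜ
  {B,C,E}  = {A,D}ᶜ
  |family| = 8
Step 2: +3 →
  {A,D,E}  = {A,D} ∪ {E}
  {A,B,D,E}  = {B,E} ∪ {A,D}
  {A,C,D,E}  = {A,C,D} ∪ {E}
  |family| = 11
Step 3. New:
  {B}  = {A,C,D,E}ᶜ
  {C}  = {A,B,D,E}ᶜ
  {B,C}  = {A,D,E}ᶜ
  |family| = 14
Step 4: +2 →
  {C,E}  = {C} ∪ {E}
  {A,B,D}  = {A,D} ∪ {B}
  |family| = 16
Step 5: stable.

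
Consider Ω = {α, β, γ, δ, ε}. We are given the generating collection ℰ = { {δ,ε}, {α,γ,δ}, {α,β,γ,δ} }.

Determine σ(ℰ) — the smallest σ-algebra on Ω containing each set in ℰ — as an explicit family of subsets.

σ(ℰ) = { ∅, {β}, {δ}, {ε}, {α,γ}, {β,δ}, {β,ε}, {δ,ε}, {α,β,γ}, {α,γ,δ}, {α,γ,ε}, {β,δ,ε}, {α,β,γ,δ}, {α,β,γ,ε}, {α,γ,δ,ε}, Ω }

Trace:
Start: ℰ ∪ {∅, Ω} = { ∅, {δ,ε}, {α,γ,δ}, {α,β,γ,δ}, Ω }.
Pass 1 (4 new):
  {ε}  = {α,β,γ,δ}ᶜ
  {β,ε}  = {α,γ,δ}ᶜ
  {α,β,γ}  = {δ,ε}ᶜ
  {α,γ,δ,ε}  = {δ,ε} ∪ {α,γ,δ}
  — 9 sets.
Pass 2. New:
  {β}  = {α,γ,δ,ε}ᶜ
  {β,δ,ε}  = {β,ε} ∪ {δ,ε}
  {α,β,γ,ε}  = {β,ε} ∪ {α,β,γ}
  — 12 sets.
Pass 3. New:
  {δ}  = {α,β,γ,ε}ᶜ
  {α,γ}  = {β,δ,ε}ᶜ
  — 14 sets.
Pass 4. New:
  {β,δ}  = {δ} ∪ {β}
  {α,γ,ε}  = {α,γ} ∪ {ε}
  — 16 sets.
Pass 5 adds nothing — fixpoint reached.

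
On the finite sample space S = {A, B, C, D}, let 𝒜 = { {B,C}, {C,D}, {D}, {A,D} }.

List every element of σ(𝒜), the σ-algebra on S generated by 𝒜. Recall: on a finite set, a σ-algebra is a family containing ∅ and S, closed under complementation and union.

Answer: σ(𝒜) = { ∅, {A}, {B}, {C}, {D}, {A,B}, {A,C}, {A,D}, {B,C}, {B,D}, {C,D}, {A,B,C}, {A,B,D}, {A,C,D}, {B,C,D}, S }

Trace:
Take S₀ = 𝒜 ∪ {∅, S} = { ∅, {D}, {A,D}, {B,C}, {C,D}, S }.
Round 1: 4 new —
  {A,B}  = {C,D}ᶜ
  {A,B,C}  = {D}ᶜ
  {A,C,D}  = {C,D} ∪ {A,D}
  {B,C,D}  = {C,D} ∪ {B,C}
Round 2: +3 →
  {A}  = {B,C,D}ᶜ
  {B}  = {A,C,D}ᶜ
  {A,B,D}  = {A,B} ∪ {A,D}
Round 3. New:
  {C}  = {A,B,D}ᶜ
  {B,D}  = {D} ∪ {B}
Round 4 (1 new):
  {A,C}  = {B,D}ᶜ
After Round 5 the family is unchanged; done.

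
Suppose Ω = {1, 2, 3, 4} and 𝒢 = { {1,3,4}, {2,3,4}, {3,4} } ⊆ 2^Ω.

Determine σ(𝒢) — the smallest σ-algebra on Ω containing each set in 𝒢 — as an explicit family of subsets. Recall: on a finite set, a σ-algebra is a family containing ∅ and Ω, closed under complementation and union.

σ(𝒢) (8 sets): { {}, {1}, {2}, {1,2}, {3,4}, {1,3,4}, {2,3,4}, Ω }

Check:
Take S₀ = 𝒢 ∪ {∅, Ω} = { {}, {3,4}, {1,3,4}, {2,3,4}, Ω }.
Iteration 1: +3 →
  {1}  = Ω∖{2,3,4}
  {2}  = Ω∖{1,3,4}
  {1,2}  = Ω∖{3,4}
  (now 8)
Iteration 2 adds nothing — fixpoint reached.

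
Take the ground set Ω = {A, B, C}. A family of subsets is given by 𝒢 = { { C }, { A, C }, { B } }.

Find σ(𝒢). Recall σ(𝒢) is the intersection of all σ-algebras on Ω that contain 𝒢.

Initial family (5 sets): { {  }, { B }, { C }, { A, C }, Ω }.
Pass 1. New:
  { A, B }  = { C }ᶜ
  { B, C }  = { C } ∪ { B }
  (now 7)
Pass 2: 1 new —
  { A }  = { B, C }ᶜ
  (now 8)
Pass 3 adds nothing — fixpoint reached.

Hence σ(𝒢) has 8 members: { {  }, { A }, { B }, { C }, { A, B }, { A, C }, { B, C }, Ω }.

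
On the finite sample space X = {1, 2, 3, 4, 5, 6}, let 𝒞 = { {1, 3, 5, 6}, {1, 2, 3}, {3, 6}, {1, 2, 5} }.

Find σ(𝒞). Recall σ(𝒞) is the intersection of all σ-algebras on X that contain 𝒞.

|σ(𝒞)| = 64.  σ(𝒞) = { {}, {1}, {2}, {3}, {4}, {5}, {6}, {1, 2}, {1, 3}, {1, 4}, {1, 5}, {1, 6}, {2, 3}, {2, 4}, {2, 5}, {2, 6}, {3, 4}, {3, 5}, {3, 6}, {4, 5}, {4, 6}, {5, 6}, {1, 2, 3}, {1, 2, 4}, {1, 2, 5}, {1, 2, 6}, {1, 3, 4}, {1, 3, 5}, {1, 3, 6}, {1, 4, 5}, {1, 4, 6}, {1, 5, 6}, {2, 3, 4}, {2, 3, 5}, {2, 3, 6}, {2, 4, 5}, {2, 4, 6}, {2, 5, 6}, {3, 4, 5}, {3, 4, 6}, {3, 5, 6}, {4, 5, 6}, {1, 2, 3, 4}, {1, 2, 3, 5}, {1, 2, 3, 6}, {1, 2, 4, 5}, {1, 2, 4, 6}, {1, 2, 5, 6}, {1, 3, 4, 5}, {1, 3, 4, 6}, {1, 3, 5, 6}, {1, 4, 5, 6}, {2, 3, 4, 5}, {2, 3, 4, 6}, {2, 3, 5, 6}, {2, 4, 5, 6}, {3, 4, 5, 6}, {1, 2, 3, 4, 5}, {1, 2, 3, 4, 6}, {1, 2, 3, 5, 6}, {1, 2, 4, 5, 6}, {1, 3, 4, 5, 6}, {2, 3, 4, 5, 6}, X }

Trace:
Start: 𝒞 ∪ {∅, X} = { {}, {3, 6}, {1, 2, 3}, {1, 2, 5}, {1, 3, 5, 6}, X }.
Round 1 adds 7:
  {2, 4}  = ᶜ of {1, 3, 5, 6}
  {3, 4, 6}  = ᶜ of {1, 2, 5}
  {4, 5, 6}  = ᶜ of {1, 2, 3}
  {1, 2, 3, 5}  = {1, 2, 5} ∪ {1, 2, 3}
  {1, 2, 3, 6}  = {1, 2, 3} ∪ {3, 6}
  {1, 2, 4, 5}  = ᶜ of {3, 6}
  {1, 2, 3, 5, 6}  = {1, 3, 5, 6} ∪ {1, 2, 5}
  [13 total]
Round 2. New:
  {4}  = ᶜ of {1, 2, 3, 5, 6}
  {4, 5}  = ᶜ of {1, 2, 3, 6}
  {4, 6}  = ᶜ of {1, 2, 3, 5}
  {1, 2, 3, 4}  = {1, 2, 3} ∪ {2, 4}
  {2, 3, 4, 6}  = {3, 6} ∪ {2, 4}
  {2, 4, 5, 6}  = {4, 5, 6} ∪ {2, 4}
  {3, 4, 5, 6}  = {3, 6} ∪ {4, 5, 6}
  {1, 2, 3, 4, 5}  = {1, 2, 3} ∪ {1, 2, 4, 5}
  {1, 2, 3, 4, 6}  = {1, 2, 3} ∪ {3, 4, 6}
  {1, 2, 4, 5, 6}  = {1, 2, 4, 5} ∪ {4, 5, 6}
  {1, 3, 4, 5, 6}  = {1, 3, 5, 6} ∪ {3, 4, 6}
  [24 total]
Round 3: 11 new —
  {2}  = ᶜ of {1, 3, 4, 5, 6}
  {3}  = ᶜ of {1, 2, 4, 5, 6}
  {5}  = ᶜ of {1, 2, 3, 4, 6}
  {6}  = ᶜ of {1, 2, 3, 4, 5}
  {1, 2}  = ᶜ of {3, 4, 5, 6}
  {1, 3}  = ᶜ of {2, 4, 5, 6}
  {1, 5}  = ᶜ of {2, 3, 4, 6}
  {5, 6}  = ᶜ of {1, 2, 3, 4}
  {2, 4, 5}  = {4, 5} ∪ {2, 4}
  {2, 4, 6}  = {4, 6} ∪ {2, 4}
  {2, 3, 4, 5, 6}  = {4, 5} ∪ {2, 3, 4, 6}
  [35 total]
Round 4 adds 24:
  {1}  = ᶜ of {2, 3, 4, 5, 6}
  {2, 3}  = {2} ∪ {3}
  {2, 5}  = {2} ∪ {5}
  {2, 6}  = {2} ∪ {6}
  {3, 4}  = {3} ∪ {4}
  {3, 5}  = {5} ∪ {3}
  {1, 2, 4}  = {1, 2} ∪ {4}
  {1, 2, 6}  = {1, 2} ∪ {6}
  {1, 3, 4}  = {1, 3} ∪ {4}
  {1, 3, 5}  = ᶜ of {2, 4, 6}
  {1, 3, 6}  = ᶜ of {2, 4, 5}
  {1, 4, 5}  = {4, 5} ∪ {1, 5}
  {1, 5, 6}  = {5, 6} ∪ {1, 5}
  {2, 3, 4}  = {3} ∪ {2, 4}
  {2, 3, 6}  = {2} ∪ {3, 6}
  {2, 5, 6}  = {5, 6} ∪ {2}
  {3, 4, 5}  = {4, 5} ∪ {3}
  {3, 5, 6}  = {5, 6} ∪ {3}
  {1, 2, 4, 6}  = {2, 4, 6} ∪ {1, 2}
  {1, 2, 5, 6}  = {5, 6} ∪ {1, 2}
  {1, 3, 4, 5}  = {4, 5} ∪ {1, 3}
  {1, 3, 4, 6}  = {1, 3} ∪ {3, 4, 6}
  {1, 4, 5, 6}  = {1, 5} ∪ {4, 6}
  {2, 3, 4, 5}  = {3} ∪ {2, 4, 5}
  [59 total]
Round 5: 5 new —
  {1, 4}  = {4} ∪ {1}
  {1, 6}  = ᶜ of {2, 3, 4, 5}
  {1, 4, 6}  = {4, 6} ∪ {1}
  {2, 3, 5}  = {2, 5} ∪ {3, 5}
  {2, 3, 5, 6}  = {2, 5} ∪ {2, 3, 6}
  [64 total]
Round 6 adds nothing — fixpoint reached.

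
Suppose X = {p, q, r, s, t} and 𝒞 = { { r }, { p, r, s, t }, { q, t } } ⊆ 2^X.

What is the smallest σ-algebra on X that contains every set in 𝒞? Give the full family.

Take S₀ = 𝒞 ∪ {∅, X} = { {}, { r }, { q, t }, { p, r, s, t }, X }.
Iteration 1: 4 new —
  { q }  = X∖{ p, r, s, t }
  { p, r, s }  = X∖{ q, t }
  { q, r, t }  = { r } ∪ { q, t }
  { p, q, s, t }  = X∖{ r }
  [9 total]
Iteration 2 (3 new):
  { p, s }  = X∖{ q, r, t }
  { q, r }  = { q } ∪ { r }
  { p, q, r, s }  = { q } ∪ { p, r, s }
  [12 total]
Iteration 3 adds 3:
  { t }  = X∖{ p, q, r, s }
  { p, q, s }  = { p, s } ∪ { q }
  { p, s, t }  = X∖{ q, r }
  [15 total]
Iteration 4: 1 new —
  { r, t }  = X∖{ p, q, s }
  [16 total]
Iteration 5: closed — nothing new.

Hence σ(𝒞) has 16 members: { {}, { q }, { r }, { t }, { p, s }, { q, r }, { q, t }, { r, t }, { p, q, s }, { p, r, s }, { p, s, t }, { q, r, t }, { p, q, r, s }, { p, q, s, t }, { p, r, s, t }, X }.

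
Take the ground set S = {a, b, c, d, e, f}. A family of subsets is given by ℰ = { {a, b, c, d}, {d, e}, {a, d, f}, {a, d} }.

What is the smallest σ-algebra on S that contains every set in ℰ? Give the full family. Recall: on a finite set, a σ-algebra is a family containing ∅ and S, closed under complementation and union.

Answer: σ(ℰ) = { {}, {a}, {d}, {e}, {f}, {a, d}, {a, e}, {a, f}, {b, c}, {d, e}, {d, f}, {e, f}, {a, b, c}, {a, d, e}, {a, d, f}, {a, e, f}, {b, c, d}, {b, c, e}, {b, c, f}, {d, e, f}, {a, b, c, d}, {a, b, c, e}, {a, b, c, f}, {a, d, e, f}, {b, c, d, e}, {b, c, d, f}, {b, c, e, f}, {a, b, c, d, e}, {a, b, c, d, f}, {a, b, c, e, f}, {b, c, d, e, f}, S }

Trace:
Begin from { {}, {a, d}, {d, e}, {a, d, f}, {a, b, c, d}, S } (that is, ℰ plus ∅ and S).
Iteration 1 (8 new):
  {e, f}  = ᶜ of {a, b, c, d}
  {a, d, e}  = {d, e} ∪ {a, d}
  {b, c, e}  = ᶜ of {a, d, f}
  {a, b, c, f}  = ᶜ of {d, e}
  {a, d, e, f}  = {d, e} ∪ {a, d, f}
  {b, c, e, f}  = ᶜ of {a, d}
  {a, b, c, d, e}  = {d, e} ∪ {a, b, c, d}
  {a, b, c, d, f}  = {a, b, c, d} ∪ {a, d, f}
  — 14 sets.
Iteration 2. New:
  {e}  = ᶜ of {a, b, c, d, f}
  {f}  = ᶜ of {a, b, c, d, e}
  {b, c}  = ᶜ of {a, d, e, f}
  {b, c, f}  = ᶜ of {a, d, e}
  {d, e, f}  = {e, f} ∪ {d, e}
  {b, c, d, e}  = {d, e} ∪ {b, c, e}
  {a, b, c, e, f}  = {e, f} ∪ {a, b, c, f}
  {b, c, d, e, f}  = {d, e} ∪ {b, c, e, f}
  — 22 sets.
Iteration 3: 4 new —
  {a}  = ᶜ of {b, c, d, e, f}
  {d}  = ᶜ of {a, b, c, e, f}
  {a, f}  = ᶜ of {b, c, d, e}
  {a, b, c}  = ᶜ of {d, e, f}
  — 26 sets.
Iteration 4: 6 new —
  {a, e}  = {a} ∪ {e}
  {d, f}  = {f} ∪ {d}
  {a, e, f}  = {e, f} ∪ {a}
  {b, c, d}  = {b, c} ∪ {d}
  {a, b, c, e}  = {a, b, c} ∪ {e}
  {b, c, d, f}  = {b, c, f} ∪ {d}
  — 32 sets.
Iteration 5: already closed under ᶜ and ∪.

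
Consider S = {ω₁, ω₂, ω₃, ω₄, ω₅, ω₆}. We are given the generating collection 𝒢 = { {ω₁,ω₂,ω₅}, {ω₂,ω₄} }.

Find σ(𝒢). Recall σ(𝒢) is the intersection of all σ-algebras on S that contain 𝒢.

σ(𝒢) (16 sets): { ∅, {ω₂}, {ω₄}, {ω₁,ω₅}, {ω₂,ω₄}, {ω₃,ω₆}, {ω₁,ω₂,ω₅}, {ω₁,ω₄,ω₅}, {ω₂,ω₃,ω₆}, {ω₃,ω₄,ω₆}, {ω₁,ω₂,ω₄,ω₅}, {ω₁,ω₃,ω₅,ω₆}, {ω₂,ω₃,ω₄,ω₆}, {ω₁,ω₂,ω₃,ω₅,ω₆}, {ω₁,ω₃,ω₄,ω₅,ω₆}, S }

Check:
Take S₀ = 𝒢 ∪ {∅, S} = { ∅, {ω₂,ω₄}, {ω₁,ω₂,ω₅}, S }.
Pass 1. New:
  {ω₃,ω₄,ω₆}  = ᶜ of {ω₁,ω₂,ω₅}
  {ω₁,ω₂,ω₄,ω₅}  = {ω₁,ω₂,ω₅} ∪ {ω₂,ω₄}
  {ω₁,ω₃,ω₅,ω₆}  = ᶜ of {ω₂,ω₄}
  (now 7)
Pass 2 adds 4:
  {ω₃,ω₆}  = ᶜ of {ω₁,ω₂,ω₄,ω₅}
  {ω₂,ω₃,ω₄,ω₆}  = {ω₃,ω₄,ω₆} ∪ {ω₂,ω₄}
  {ω₁,ω₂,ω₃,ω₅,ω₆}  = {ω₁,ω₃,ω₅,ω₆} ∪ {ω₁,ω₂,ω₅}
  {ω₁,ω₃,ω₄,ω₅,ω₆}  = {ω₁,ω₃,ω₅,ω₆} ∪ {ω₃,ω₄,ω₆}
  (now 11)
Pass 3: +3 →
  {ω₂}  = ᶜ of {ω₁,ω₃,ω₄,ω₅,ω₆}
  {ω₄}  = ᶜ of {ω₁,ω₂,ω₃,ω₅,ω₆}
  {ω₁,ω₅}  = ᶜ of {ω₂,ω₃,ω₄,ω₆}
  (now 14)
Pass 4: 2 new —
  {ω₁,ω₄,ω₅}  = {ω₁,ω₅} ∪ {ω₄}
  {ω₂,ω₃,ω₆}  = {ω₃,ω₆} ∪ {ω₂}
  (now 16)
After Pass 5 the family is unchanged; done.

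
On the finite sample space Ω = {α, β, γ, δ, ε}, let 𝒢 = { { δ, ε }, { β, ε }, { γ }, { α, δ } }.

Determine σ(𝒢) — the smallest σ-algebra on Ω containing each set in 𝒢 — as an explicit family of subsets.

Take S₀ = 𝒢 ∪ {∅, Ω} = { {  }, { γ }, { α, δ }, { β, ε }, { δ, ε }, Ω }.
Iteration 1: +7 →
  { α, β, γ }  = complement { δ, ε }
  { α, γ, δ }  = complement { β, ε }
  { α, δ, ε }  = { δ, ε } ∪ { α, δ }
  { β, γ, ε }  = complement { α, δ }
  { β, δ, ε }  = { δ, ε } ∪ { β, ε }
  { γ, δ, ε }  = { δ, ε } ∪ { γ }
  { α, β, δ, ε }  = complement { γ }
  [13 total]
Iteration 2 adds 7:
  { α, β }  = complement { γ, δ, ε }
  { α, γ }  = complement { β, δ, ε }
  { β, γ }  = complement { α, δ, ε }
  { α, β, γ, δ }  = { α, β, γ } ∪ { α, γ, δ }
  { α, β, γ, ε }  = { β, ε } ∪ { α, β, γ }
  { α, γ, δ, ε }  = { α, δ, ε } ∪ { γ, δ, ε }
  { β, γ, δ, ε }  = { β, ε } ∪ { γ, δ, ε }
  [20 total]
Iteration 3: +6 →
  { α }  = complement { β, γ, δ, ε }
  { β }  = complement { α, γ, δ, ε }
  { δ }  = complement { α, β, γ, ε }
  { ε }  = complement { α, β, γ, δ }
  { α, β, δ }  = { α, δ } ∪ { α, β }
  { α, β, ε }  = { β, ε } ∪ { α, β }
  [26 total]
Iteration 4. New:
  { α, ε }  = { ε } ∪ { α }
  { β, δ }  = { β } ∪ { δ }
  { γ, δ }  = complement { α, β, ε }
  { γ, ε }  = complement { α, β, δ }
  { α, γ, ε }  = { ε } ∪ { α, γ }
  { β, γ, δ }  = { β, γ } ∪ { δ }
  [32 total]
Iteration 5: stable.

Hence σ(𝒢) has 32 members: { {  }, { α }, { β }, { γ }, { δ }, { ε }, { α, β }, { α, γ }, { α, δ }, { α, ε }, { β, γ }, { β, δ }, { β, ε }, { γ, δ }, { γ, ε }, { δ, ε }, { α, β, γ }, { α, β, δ }, { α, β, ε }, { α, γ, δ }, { α, γ, ε }, { α, δ, ε }, { β, γ, δ }, { β, γ, ε }, { β, δ, ε }, { γ, δ, ε }, { α, β, γ, δ }, { α, β, γ, ε }, { α, β, δ, ε }, { α, γ, δ, ε }, { β, γ, δ, ε }, Ω }.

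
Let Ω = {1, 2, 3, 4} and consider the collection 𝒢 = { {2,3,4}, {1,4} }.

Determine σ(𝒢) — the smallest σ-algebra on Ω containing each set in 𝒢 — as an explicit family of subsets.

Initial family (4 sets): { {}, {1,4}, {2,3,4}, Ω }.
Step 1 (2 new):
  {1}  = Ω∖{2,3,4}
  {2,3}  = Ω∖{1,4}
  (now 6)
Step 2: 1 new —
  {1,2,3}  = {2,3} ∪ {1}
  (now 7)
Step 3 adds 1:
  {4}  = Ω∖{1,2,3}
  (now 8)
Step 4: no new sets; the family is a σ-algebra.

Therefore σ(𝒢) = { {}, {1}, {4}, {1,4}, {2,3}, {1,2,3}, {2,3,4}, Ω } (|σ(𝒢)| = 8).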